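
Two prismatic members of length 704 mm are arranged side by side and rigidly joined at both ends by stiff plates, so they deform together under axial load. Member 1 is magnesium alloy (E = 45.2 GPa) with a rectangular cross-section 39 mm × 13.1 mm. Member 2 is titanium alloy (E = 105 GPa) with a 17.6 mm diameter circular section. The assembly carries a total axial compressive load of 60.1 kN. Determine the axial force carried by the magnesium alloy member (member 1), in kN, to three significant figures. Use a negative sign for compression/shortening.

A_1 = 510.9 mm².
A_2 = 243.3 mm².
Equal strain + equilibrium ⇒ each member carries load in proportion to AE: A₁E₁ = 23090000 N, A₂E₂ = 25540000 N, ΣAE = 48640000 N.
F₁ = P·A₁E₁/ΣAE = -60100·23090000/48640000 = -28530 N.

-28.5 kN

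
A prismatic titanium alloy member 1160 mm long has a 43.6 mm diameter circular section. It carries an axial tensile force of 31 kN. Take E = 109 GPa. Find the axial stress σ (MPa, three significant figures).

20.8 MPa

A = 1493 mm².
σ = N/A = 31000/1493 = 20.76 MPa.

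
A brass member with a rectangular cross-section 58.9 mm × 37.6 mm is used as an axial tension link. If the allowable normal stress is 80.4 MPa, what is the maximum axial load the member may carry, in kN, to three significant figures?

A = 2215 mm².
P_max = σ_allow · A = 80.4 · 2215 = 178100 N = 178.1 kN.

178 kN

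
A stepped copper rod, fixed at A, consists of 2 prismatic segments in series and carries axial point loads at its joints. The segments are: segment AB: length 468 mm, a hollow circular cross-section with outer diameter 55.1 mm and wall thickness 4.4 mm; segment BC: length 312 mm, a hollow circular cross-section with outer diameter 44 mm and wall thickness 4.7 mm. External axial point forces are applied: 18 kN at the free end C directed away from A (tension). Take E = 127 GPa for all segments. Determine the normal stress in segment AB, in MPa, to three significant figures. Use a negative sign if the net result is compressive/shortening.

Internal axial forces (sectioning from the free end, tension +): N_BC = 18 kN, N_AB = 18 kN.
A_AB = 700.8 mm².
σ_AB = N_AB/A_AB = 18000/700.8 = 25.68 MPa.

25.7 MPa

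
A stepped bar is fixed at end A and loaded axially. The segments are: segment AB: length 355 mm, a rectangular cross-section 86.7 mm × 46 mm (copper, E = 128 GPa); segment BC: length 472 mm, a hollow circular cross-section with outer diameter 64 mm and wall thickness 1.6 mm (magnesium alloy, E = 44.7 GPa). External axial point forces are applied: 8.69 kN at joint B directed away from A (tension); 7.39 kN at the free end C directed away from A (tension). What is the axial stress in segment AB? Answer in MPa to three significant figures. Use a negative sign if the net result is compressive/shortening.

Internal axial forces (sectioning from the free end, tension +): N_BC = 7.39 kN, N_AB = 16.08 kN.
A_AB = 3988 mm².
σ_AB = N_AB/A_AB = 16080/3988 = 4.032 MPa.

4.03 MPa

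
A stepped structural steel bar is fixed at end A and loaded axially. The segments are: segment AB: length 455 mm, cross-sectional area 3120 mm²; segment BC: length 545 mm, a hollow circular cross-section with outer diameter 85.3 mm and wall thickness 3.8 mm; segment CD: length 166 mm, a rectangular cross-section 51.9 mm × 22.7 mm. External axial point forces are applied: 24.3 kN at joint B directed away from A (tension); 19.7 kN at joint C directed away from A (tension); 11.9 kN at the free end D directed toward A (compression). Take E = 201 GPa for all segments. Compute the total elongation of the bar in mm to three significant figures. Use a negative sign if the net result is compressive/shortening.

Internal axial forces (sectioning from the free end, tension +): N_CD = -11.9 kN, N_BC = 7.8 kN, N_AB = 32.1 kN.
A_BC = 973 mm².
A_CD = 1178 mm².
δ_AB = 32100·455/(3120·201000) = 0.02329 mm
δ_BC = 7800·545/(973·201000) = 0.02174 mm
δ_CD = -11900·166/(1178·201000) = -0.008342 mm
δ = Σδ_i = 0.03669 mm.

0.0367 mm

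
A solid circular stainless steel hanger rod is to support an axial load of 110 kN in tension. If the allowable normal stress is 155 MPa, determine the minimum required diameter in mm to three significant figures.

Required area A ≥ P/σ_allow = 110000/155 = 709.7 mm².
For a solid circular section, d ≥ √(4A/π) = 30.06 mm.

30.1 mm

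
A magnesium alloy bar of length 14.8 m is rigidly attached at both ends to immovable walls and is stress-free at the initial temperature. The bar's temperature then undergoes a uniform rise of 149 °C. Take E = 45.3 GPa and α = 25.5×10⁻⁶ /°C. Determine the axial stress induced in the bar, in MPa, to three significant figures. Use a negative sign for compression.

-172 MPa

Free thermal expansion αLΔT = 25.5e-6 · 14800 · 149 = 56.23 mm.
The walls impose strain ε = −(56.23)/14800 = -3.7995e-03; σ = Eε = 45300 · -3.7995e-03 = -172.1 MPa.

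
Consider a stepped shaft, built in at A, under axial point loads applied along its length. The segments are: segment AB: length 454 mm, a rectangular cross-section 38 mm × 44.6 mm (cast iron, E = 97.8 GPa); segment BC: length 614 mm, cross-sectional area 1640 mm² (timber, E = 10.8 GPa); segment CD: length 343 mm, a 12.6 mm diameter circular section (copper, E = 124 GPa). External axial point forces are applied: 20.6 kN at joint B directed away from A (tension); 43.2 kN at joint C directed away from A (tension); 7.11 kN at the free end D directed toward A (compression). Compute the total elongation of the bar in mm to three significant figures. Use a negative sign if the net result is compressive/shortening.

Internal axial forces (sectioning from the free end, tension +): N_CD = -7.11 kN, N_BC = 36.09 kN, N_AB = 56.69 kN.
A_AB = 1695 mm².
A_CD = 124.7 mm².
δ_AB = 56690·454/(1695·97800) = 0.1553 mm
δ_BC = 36090·614/(1640·10800) = 1.251 mm
δ_CD = -7110·343/(124.7·124000) = -0.1577 mm
δ = Σδ_i = 1.249 mm.

1.25 mm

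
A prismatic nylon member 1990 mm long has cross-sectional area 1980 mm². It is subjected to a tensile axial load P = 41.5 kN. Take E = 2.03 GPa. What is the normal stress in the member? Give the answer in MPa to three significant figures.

21.0 MPa

σ = N/A = 41500/1980 = 20.96 MPa.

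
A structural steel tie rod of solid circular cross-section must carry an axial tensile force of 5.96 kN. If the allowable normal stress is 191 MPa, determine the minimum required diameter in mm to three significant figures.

Required area A ≥ P/σ_allow = 5960/191 = 31.2 mm².
For a solid circular section, d ≥ √(4A/π) = 6.303 mm.

6.30 mm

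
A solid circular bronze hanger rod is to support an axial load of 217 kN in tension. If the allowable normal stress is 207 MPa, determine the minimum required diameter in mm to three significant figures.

36.5 mm

Required area A ≥ P/σ_allow = 217000/207 = 1048 mm².
For a solid circular section, d ≥ √(4A/π) = 36.53 mm.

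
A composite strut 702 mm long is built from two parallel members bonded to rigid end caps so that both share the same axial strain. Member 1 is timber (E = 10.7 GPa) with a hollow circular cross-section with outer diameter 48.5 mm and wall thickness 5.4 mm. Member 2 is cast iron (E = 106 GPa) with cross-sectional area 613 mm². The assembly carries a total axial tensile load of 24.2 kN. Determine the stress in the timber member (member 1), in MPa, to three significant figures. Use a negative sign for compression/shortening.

3.56 MPa

A_1 = 731.2 mm².
Equal strain + equilibrium ⇒ each member carries load in proportion to AE: A₁E₁ = 7824000 N, A₂E₂ = 64980000 N, ΣAE = 72800000 N.
σ₁ = P·E₁/ΣAE = 24200·10700/72800000 = 3.557 MPa.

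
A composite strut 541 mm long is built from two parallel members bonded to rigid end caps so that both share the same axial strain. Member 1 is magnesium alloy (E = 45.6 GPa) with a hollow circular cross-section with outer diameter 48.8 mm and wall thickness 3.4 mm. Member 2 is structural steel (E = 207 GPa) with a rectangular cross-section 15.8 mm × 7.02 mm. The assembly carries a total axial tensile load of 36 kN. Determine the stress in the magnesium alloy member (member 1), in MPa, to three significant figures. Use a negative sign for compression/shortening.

36.4 MPa

A_1 = 484.9 mm².
A_2 = 110.9 mm².
Equal strain + equilibrium ⇒ each member carries load in proportion to AE: A₁E₁ = 22110000 N, A₂E₂ = 22960000 N, ΣAE = 45070000 N.
σ₁ = P·E₁/ΣAE = 36000·45600/45070000 = 36.42 MPa.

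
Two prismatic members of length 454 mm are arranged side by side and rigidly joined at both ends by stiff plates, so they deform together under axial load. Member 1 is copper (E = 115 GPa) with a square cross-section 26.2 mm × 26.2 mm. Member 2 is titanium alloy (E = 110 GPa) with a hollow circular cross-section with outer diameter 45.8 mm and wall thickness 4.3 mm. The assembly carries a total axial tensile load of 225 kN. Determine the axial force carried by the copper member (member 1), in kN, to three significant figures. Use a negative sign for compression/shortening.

126 kN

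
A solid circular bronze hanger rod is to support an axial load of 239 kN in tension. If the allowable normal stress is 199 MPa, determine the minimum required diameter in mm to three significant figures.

Required area A ≥ P/σ_allow = 239000/199 = 1201 mm².
For a solid circular section, d ≥ √(4A/π) = 39.1 mm.

39.1 mm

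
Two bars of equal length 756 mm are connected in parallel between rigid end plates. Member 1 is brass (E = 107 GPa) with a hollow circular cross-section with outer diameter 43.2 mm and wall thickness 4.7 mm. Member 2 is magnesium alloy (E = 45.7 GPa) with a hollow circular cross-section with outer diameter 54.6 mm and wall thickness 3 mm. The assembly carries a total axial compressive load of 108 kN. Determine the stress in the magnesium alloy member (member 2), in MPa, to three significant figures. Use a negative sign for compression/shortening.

-59.4 MPa

A_1 = 568.5 mm².
A_2 = 486.3 mm².
Equal strain + equilibrium ⇒ each member carries load in proportion to AE: A₁E₁ = 60830000 N, A₂E₂ = 22220000 N, ΣAE = 83050000 N.
σ₂ = P·E₂/ΣAE = -108000·45700/83050000 = -59.43 MPa.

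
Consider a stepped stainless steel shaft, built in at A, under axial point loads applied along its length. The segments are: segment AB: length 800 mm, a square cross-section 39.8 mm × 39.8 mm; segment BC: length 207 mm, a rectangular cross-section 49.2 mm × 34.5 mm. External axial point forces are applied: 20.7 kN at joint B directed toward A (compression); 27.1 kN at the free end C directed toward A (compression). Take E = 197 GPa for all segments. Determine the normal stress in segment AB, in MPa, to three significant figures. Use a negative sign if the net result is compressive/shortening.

Internal axial forces (sectioning from the free end, tension +): N_BC = -27.1 kN, N_AB = -47.8 kN.
A_AB = 1584 mm².
σ_AB = N_AB/A_AB = -47800/1584 = -30.18 MPa.

-30.2 MPa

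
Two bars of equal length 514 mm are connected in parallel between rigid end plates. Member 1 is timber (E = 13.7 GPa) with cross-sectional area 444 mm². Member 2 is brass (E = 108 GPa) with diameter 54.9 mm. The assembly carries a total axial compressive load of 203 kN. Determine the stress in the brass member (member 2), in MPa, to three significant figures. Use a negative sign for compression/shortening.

-83.8 MPa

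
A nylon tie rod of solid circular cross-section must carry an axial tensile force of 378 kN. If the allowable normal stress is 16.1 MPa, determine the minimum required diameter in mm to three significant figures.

Required area A ≥ P/σ_allow = 378000/16.1 = 23480 mm².
For a solid circular section, d ≥ √(4A/π) = 172.9 mm.

173 mm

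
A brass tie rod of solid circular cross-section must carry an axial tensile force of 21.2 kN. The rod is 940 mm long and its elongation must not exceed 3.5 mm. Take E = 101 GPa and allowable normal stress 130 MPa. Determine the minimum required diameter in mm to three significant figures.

Required area A ≥ P/σ_allow = 21200/130 = 163.1 mm².
For a solid circular section, d ≥ √(4A/π) = 14.41 mm.
Elongation limit: A ≥ PL/(Eδ_allow) = 21200·940/(101000·3.5) = 56.37 mm² ⇒ d ≥ 8.472 mm.
The stress limit governs.

14.4 mm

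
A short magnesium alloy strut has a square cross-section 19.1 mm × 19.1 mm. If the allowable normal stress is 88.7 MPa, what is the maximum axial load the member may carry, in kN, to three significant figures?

A = 364.8 mm².
P_max = σ_allow · A = 88.7 · 364.8 = 32360 N = 32.36 kN.

32.4 kN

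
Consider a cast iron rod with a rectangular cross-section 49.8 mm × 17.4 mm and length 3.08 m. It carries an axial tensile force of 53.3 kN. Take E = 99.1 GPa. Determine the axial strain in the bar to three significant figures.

6.21e-04

A = 866.5 mm².
σ = N/A = 61.51 MPa; ε = σ/E = 61.51/99100 = 6.207e-04.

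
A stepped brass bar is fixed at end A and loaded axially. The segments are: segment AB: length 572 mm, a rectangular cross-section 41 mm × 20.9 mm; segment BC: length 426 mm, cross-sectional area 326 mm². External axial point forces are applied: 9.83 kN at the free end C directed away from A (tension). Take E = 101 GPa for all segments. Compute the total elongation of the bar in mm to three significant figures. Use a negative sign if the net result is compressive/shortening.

0.192 mm

Internal axial forces (sectioning from the free end, tension +): N_BC = 9.83 kN, N_AB = 9.83 kN.
A_AB = 856.9 mm².
δ_AB = 9830·572/(856.9·101000) = 0.06497 mm
δ_BC = 9830·426/(326·101000) = 0.1272 mm
δ = Σδ_i = 0.1921 mm.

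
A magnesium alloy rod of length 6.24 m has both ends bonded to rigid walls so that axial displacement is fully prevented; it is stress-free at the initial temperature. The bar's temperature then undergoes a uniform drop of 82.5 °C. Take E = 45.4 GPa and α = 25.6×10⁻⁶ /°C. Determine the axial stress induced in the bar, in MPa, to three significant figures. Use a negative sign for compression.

95.9 MPa

Free thermal expansion αLΔT = 25.6e-6 · 6240 · -82.5 = -13.18 mm.
The walls impose strain ε = −(-13.18)/6240 = 2.1120e-03; σ = Eε = 45400 · 2.1120e-03 = 95.88 MPa.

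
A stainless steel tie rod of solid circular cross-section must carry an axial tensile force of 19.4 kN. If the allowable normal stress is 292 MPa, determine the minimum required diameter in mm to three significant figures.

9.20 mm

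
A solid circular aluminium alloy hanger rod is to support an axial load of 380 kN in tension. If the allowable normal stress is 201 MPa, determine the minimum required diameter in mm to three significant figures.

49.1 mm

Required area A ≥ P/σ_allow = 380000/201 = 1891 mm².
For a solid circular section, d ≥ √(4A/π) = 49.06 mm.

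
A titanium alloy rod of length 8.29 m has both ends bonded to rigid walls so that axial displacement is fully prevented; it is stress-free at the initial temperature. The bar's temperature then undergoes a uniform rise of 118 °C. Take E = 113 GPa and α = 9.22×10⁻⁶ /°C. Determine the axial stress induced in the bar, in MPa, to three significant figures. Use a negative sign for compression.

Free thermal expansion αLΔT = 9.22e-6 · 8290 · 118 = 9.019 mm.
The walls impose strain ε = −(9.019)/8290 = -1.0880e-03; σ = Eε = 113000 · -1.0880e-03 = -122.9 MPa.

-123 MPa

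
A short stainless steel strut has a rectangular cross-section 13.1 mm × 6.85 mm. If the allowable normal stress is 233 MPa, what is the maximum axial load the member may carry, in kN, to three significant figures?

A = 89.73 mm².
P_max = σ_allow · A = 233 · 89.73 = 20910 N = 20.91 kN.

20.9 kN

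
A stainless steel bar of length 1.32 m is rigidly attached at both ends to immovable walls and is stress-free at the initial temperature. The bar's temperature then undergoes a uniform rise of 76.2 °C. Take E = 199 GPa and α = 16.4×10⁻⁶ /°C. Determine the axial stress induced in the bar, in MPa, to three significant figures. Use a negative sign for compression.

Free thermal expansion αLΔT = 16.4e-6 · 1320 · 76.2 = 1.65 mm.
The walls impose strain ε = −(1.65)/1320 = -1.2497e-03; σ = Eε = 199000 · -1.2497e-03 = -248.7 MPa.

-249 MPa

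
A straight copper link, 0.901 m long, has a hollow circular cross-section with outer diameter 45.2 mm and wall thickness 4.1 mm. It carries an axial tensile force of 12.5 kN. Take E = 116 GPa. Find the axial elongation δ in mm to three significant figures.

0.183 mm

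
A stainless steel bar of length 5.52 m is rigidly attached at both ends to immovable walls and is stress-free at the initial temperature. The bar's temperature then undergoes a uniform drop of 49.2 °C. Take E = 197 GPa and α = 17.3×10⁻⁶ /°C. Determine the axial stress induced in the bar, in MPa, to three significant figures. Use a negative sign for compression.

168 MPa

Free thermal expansion αLΔT = 17.3e-6 · 5520 · -49.2 = -4.698 mm.
The walls impose strain ε = −(-4.698)/5520 = 8.5116e-04; σ = Eε = 197000 · 8.5116e-04 = 167.7 MPa.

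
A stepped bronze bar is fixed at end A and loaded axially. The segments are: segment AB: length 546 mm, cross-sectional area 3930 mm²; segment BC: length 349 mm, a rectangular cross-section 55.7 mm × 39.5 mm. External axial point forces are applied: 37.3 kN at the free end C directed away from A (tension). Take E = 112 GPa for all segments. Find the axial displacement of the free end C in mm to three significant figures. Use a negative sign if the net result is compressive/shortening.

Internal axial forces (sectioning from the free end, tension +): N_BC = 37.3 kN, N_AB = 37.3 kN.
A_BC = 2200 mm².
δ_AB = 37300·546/(3930·112000) = 0.04627 mm
δ_BC = 37300·349/(2200·112000) = 0.05283 mm
δ = Σδ_i = 0.0991 mm.

0.0991 mm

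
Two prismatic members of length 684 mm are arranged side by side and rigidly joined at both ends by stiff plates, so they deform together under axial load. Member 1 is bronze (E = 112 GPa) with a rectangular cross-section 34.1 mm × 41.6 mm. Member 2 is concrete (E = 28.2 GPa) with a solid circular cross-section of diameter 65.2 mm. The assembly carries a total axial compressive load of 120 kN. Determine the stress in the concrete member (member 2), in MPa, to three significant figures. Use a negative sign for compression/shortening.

-13.4 MPa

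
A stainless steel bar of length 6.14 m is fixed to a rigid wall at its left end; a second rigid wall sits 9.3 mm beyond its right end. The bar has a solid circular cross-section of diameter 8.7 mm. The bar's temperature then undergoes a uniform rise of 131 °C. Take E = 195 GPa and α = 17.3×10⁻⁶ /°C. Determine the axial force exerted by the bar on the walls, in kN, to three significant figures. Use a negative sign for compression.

Free thermal expansion αLΔT = 17.3e-6 · 6140 · 131 = 13.92 mm.
The walls engage after the gap closes; constrained expansion = 13.92 − 9.3 = 4.615 mm.
The walls impose strain ε = −(4.615)/6140 = -7.5164e-04; σ = Eε = 195000 · -7.5164e-04 = -146.6 MPa.
Wall reaction R = σ·A = -146.6·59.45 = -8713 N = -8.713 kN.

-8.71 kN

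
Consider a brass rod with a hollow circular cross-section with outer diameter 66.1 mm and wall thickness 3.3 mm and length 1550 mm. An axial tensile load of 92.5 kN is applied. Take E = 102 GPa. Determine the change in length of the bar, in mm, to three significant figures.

2.16 mm

A = 651.1 mm².
δ_mech = NL/(AE) = 92500·1550/(651.1·102000) = 2.159 mm.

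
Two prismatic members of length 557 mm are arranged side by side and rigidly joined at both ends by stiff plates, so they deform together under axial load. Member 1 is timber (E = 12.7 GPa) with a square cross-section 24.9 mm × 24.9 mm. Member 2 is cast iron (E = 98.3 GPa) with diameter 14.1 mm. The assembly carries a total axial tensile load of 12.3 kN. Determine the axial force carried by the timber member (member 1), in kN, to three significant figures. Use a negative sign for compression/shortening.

A_1 = 620 mm².
A_2 = 156.1 mm².
Equal strain + equilibrium ⇒ each member carries load in proportion to AE: A₁E₁ = 7874000 N, A₂E₂ = 15350000 N, ΣAE = 23220000 N.
F₁ = P·A₁E₁/ΣAE = 12300·7874000/23220000 = 4170 N.

4.17 kN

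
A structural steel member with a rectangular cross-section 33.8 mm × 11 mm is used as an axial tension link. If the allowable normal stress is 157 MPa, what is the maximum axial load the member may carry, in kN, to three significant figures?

58.4 kN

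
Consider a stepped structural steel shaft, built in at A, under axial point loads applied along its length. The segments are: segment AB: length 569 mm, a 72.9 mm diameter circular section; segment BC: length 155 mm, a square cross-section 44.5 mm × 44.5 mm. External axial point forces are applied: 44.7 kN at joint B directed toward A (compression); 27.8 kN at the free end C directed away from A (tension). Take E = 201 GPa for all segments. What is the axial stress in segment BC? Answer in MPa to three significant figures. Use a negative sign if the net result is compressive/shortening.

14.0 MPa

Internal axial forces (sectioning from the free end, tension +): N_BC = 27.8 kN, N_AB = -16.9 kN.
A_BC = 1980 mm².
σ_BC = N_BC/A_BC = 27800/1980 = 14.04 MPa.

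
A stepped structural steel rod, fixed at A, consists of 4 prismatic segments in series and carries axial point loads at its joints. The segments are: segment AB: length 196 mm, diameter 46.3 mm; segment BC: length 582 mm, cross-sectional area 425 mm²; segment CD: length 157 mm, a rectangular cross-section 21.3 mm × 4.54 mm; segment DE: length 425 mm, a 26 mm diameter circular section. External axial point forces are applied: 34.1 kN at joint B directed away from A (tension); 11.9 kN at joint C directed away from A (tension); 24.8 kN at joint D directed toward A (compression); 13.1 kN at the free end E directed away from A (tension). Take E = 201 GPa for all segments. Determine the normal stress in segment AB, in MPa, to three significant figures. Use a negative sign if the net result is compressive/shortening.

20.4 MPa

Internal axial forces (sectioning from the free end, tension +): N_DE = 13.1 kN, N_CD = -11.7 kN, N_BC = 0.2 kN, N_AB = 34.3 kN.
A_AB = 1684 mm².
σ_AB = N_AB/A_AB = 34300/1684 = 20.37 MPa.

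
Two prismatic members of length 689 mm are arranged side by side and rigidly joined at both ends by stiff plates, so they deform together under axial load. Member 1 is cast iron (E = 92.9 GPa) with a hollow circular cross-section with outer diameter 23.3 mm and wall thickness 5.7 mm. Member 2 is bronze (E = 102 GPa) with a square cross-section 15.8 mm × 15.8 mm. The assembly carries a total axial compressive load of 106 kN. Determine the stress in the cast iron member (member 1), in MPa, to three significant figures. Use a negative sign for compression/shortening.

-180 MPa

A_1 = 315.2 mm².
A_2 = 249.6 mm².
Equal strain + equilibrium ⇒ each member carries load in proportion to AE: A₁E₁ = 29280000 N, A₂E₂ = 25460000 N, ΣAE = 54740000 N.
σ₁ = P·E₁/ΣAE = -106000·92900/54740000 = -179.9 MPa.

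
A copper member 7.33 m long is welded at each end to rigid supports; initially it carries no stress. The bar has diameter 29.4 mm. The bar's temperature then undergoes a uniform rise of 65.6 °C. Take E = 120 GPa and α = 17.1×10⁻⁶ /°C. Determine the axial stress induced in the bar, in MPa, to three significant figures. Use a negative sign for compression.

Free thermal expansion αLΔT = 17.1e-6 · 7330 · 65.6 = 8.223 mm.
The walls impose strain ε = −(8.223)/7330 = -1.1218e-03; σ = Eε = 120000 · -1.1218e-03 = -134.6 MPa.

-135 MPa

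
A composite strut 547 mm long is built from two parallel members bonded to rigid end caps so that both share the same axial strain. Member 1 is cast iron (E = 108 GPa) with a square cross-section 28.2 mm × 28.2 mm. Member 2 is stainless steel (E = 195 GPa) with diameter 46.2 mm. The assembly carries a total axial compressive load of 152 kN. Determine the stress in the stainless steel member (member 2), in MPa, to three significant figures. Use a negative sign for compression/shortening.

-71.8 MPa

A_1 = 795.2 mm².
A_2 = 1676 mm².
Equal strain + equilibrium ⇒ each member carries load in proportion to AE: A₁E₁ = 85890000 N, A₂E₂ = 326900000 N, ΣAE = 412800000 N.
σ₂ = P·E₂/ΣAE = -152000·195000/412800000 = -71.81 MPa.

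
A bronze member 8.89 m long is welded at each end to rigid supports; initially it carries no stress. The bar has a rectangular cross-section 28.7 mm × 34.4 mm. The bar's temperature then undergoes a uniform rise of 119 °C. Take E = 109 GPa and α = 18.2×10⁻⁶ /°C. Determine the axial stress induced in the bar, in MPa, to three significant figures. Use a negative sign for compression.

Free thermal expansion αLΔT = 18.2e-6 · 8890 · 119 = 19.25 mm.
The walls impose strain ε = −(19.25)/8890 = -2.1658e-03; σ = Eε = 109000 · -2.1658e-03 = -236.1 MPa.

-236 MPa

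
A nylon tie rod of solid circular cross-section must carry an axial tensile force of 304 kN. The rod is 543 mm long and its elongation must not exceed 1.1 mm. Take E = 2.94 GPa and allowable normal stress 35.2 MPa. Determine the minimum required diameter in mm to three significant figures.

255 mm

Required area A ≥ P/σ_allow = 304000/35.2 = 8636 mm².
For a solid circular section, d ≥ √(4A/π) = 104.9 mm.
Elongation limit: A ≥ PL/(Eδ_allow) = 304000·543/(2940·1.1) = 51040 mm² ⇒ d ≥ 254.9 mm.
The elongation limit governs.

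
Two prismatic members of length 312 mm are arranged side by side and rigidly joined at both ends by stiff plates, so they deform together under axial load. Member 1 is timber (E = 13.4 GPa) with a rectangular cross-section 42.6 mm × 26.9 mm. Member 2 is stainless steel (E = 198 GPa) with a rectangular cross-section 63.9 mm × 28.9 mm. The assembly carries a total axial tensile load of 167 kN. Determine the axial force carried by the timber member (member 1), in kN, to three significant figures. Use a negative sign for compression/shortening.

A_1 = 1146 mm².
A_2 = 1847 mm².
Equal strain + equilibrium ⇒ each member carries load in proportion to AE: A₁E₁ = 15360000 N, A₂E₂ = 365600000 N, ΣAE = 381000000 N.
F₁ = P·A₁E₁/ΣAE = 167000·15360000/381000000 = 6731 N.

6.73 kN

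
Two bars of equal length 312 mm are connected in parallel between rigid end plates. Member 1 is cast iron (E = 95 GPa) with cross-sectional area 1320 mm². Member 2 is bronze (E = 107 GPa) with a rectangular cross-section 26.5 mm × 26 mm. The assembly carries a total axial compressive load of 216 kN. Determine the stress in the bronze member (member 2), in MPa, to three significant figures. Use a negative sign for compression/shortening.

-116 MPa

A_2 = 689 mm².
Equal strain + equilibrium ⇒ each member carries load in proportion to AE: A₁E₁ = 125400000 N, A₂E₂ = 73720000 N, ΣAE = 199100000 N.
σ₂ = P·E₂/ΣAE = -216000·107000/199100000 = -116.1 MPa.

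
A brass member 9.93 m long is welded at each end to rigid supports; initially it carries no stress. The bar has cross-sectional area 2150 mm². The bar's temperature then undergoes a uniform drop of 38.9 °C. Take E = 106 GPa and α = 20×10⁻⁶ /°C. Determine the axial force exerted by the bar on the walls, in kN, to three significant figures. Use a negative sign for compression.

Free thermal expansion αLΔT = 20e-6 · 9930 · -38.9 = -7.726 mm.
The walls impose strain ε = −(-7.726)/9930 = 7.7800e-04; σ = Eε = 106000 · 7.7800e-04 = 82.47 MPa.
Wall reaction R = σ·A = 82.47·2150 = 177300 N = 177.3 kN.

177 kN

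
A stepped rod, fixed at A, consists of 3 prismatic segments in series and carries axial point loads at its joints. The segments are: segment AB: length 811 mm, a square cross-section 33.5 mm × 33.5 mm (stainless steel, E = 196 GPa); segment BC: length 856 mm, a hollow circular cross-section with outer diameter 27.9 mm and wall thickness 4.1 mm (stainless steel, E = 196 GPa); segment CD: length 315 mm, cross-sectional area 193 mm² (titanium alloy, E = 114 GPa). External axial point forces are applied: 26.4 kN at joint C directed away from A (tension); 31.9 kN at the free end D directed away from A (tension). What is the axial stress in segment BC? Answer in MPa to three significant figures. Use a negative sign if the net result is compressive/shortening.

190 MPa

Internal axial forces (sectioning from the free end, tension +): N_CD = 31.9 kN, N_BC = 58.3 kN, N_AB = 58.3 kN.
A_BC = 306.6 mm².
σ_BC = N_BC/A_BC = 58300/306.6 = 190.2 MPa.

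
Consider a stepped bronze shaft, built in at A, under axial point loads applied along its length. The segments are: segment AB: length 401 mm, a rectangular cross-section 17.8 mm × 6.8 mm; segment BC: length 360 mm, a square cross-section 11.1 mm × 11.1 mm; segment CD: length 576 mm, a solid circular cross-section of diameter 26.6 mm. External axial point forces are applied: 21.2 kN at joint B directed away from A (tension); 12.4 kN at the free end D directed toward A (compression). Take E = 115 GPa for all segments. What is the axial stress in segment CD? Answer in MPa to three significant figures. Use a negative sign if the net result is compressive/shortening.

-22.3 MPa

Internal axial forces (sectioning from the free end, tension +): N_CD = -12.4 kN, N_BC = -12.4 kN, N_AB = 8.8 kN.
A_CD = 555.7 mm².
σ_CD = N_CD/A_CD = -12400/555.7 = -22.31 MPa.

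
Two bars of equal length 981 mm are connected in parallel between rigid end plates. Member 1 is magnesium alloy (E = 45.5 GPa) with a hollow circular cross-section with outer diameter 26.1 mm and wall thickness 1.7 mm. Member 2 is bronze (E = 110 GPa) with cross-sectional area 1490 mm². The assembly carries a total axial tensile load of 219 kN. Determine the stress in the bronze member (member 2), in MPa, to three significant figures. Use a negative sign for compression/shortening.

142 MPa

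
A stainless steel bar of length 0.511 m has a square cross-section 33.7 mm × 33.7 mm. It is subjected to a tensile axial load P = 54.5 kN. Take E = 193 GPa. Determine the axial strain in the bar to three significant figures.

2.49e-04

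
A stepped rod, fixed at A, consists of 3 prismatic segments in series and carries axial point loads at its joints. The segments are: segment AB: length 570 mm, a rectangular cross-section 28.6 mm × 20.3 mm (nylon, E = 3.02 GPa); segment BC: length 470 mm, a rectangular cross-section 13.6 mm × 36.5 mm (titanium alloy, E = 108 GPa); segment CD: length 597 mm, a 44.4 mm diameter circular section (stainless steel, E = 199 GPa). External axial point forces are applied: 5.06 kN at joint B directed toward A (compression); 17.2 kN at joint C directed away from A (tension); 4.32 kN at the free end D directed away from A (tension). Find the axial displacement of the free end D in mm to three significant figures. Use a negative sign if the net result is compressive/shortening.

Internal axial forces (sectioning from the free end, tension +): N_CD = 4.32 kN, N_BC = 21.52 kN, N_AB = 16.46 kN.
A_AB = 580.6 mm².
A_BC = 496.4 mm².
A_CD = 1548 mm².
δ_AB = 16460·570/(580.6·3020) = 5.351 mm
δ_BC = 21520·470/(496.4·108000) = 0.1887 mm
δ_CD = 4320·597/(1548·199000) = 0.00837 mm
δ = Σδ_i = 5.548 mm.

5.55 mm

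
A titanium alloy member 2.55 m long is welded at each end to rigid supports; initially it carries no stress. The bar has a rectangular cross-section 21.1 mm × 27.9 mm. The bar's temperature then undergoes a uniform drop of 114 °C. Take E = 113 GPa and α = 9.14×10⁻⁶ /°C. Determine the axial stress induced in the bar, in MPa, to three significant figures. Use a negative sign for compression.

118 MPa

Free thermal expansion αLΔT = 9.14e-6 · 2550 · -114 = -2.657 mm.
The walls impose strain ε = −(-2.657)/2550 = 1.0420e-03; σ = Eε = 113000 · 1.0420e-03 = 117.7 MPa.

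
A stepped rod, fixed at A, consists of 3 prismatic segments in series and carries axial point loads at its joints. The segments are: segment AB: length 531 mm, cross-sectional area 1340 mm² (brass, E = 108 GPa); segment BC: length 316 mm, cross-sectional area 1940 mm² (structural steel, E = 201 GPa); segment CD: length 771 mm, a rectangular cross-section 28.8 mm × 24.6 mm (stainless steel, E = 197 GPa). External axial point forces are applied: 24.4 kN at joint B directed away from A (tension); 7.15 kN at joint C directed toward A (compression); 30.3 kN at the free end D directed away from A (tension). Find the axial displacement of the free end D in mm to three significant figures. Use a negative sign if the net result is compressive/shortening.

0.361 mm

Internal axial forces (sectioning from the free end, tension +): N_CD = 30.3 kN, N_BC = 23.15 kN, N_AB = 47.55 kN.
A_CD = 708.5 mm².
δ_AB = 47550·531/(1340·108000) = 0.1745 mm
δ_BC = 23150·316/(1940·201000) = 0.01876 mm
δ_CD = 30300·771/(708.5·197000) = 0.1674 mm
δ = Σδ_i = 0.3606 mm.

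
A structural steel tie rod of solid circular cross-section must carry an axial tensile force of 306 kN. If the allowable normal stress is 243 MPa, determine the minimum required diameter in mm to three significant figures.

40.0 mm

Required area A ≥ P/σ_allow = 306000/243 = 1259 mm².
For a solid circular section, d ≥ √(4A/π) = 40.04 mm.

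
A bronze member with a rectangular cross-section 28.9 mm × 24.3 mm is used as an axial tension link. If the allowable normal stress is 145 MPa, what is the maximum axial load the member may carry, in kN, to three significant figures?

A = 702.3 mm².
P_max = σ_allow · A = 145 · 702.3 = 101800 N = 101.8 kN.

102 kN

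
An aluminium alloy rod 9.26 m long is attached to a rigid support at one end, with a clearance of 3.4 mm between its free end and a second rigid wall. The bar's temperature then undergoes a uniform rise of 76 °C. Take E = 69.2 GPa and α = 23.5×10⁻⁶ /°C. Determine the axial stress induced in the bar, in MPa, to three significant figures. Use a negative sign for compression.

Free thermal expansion αLΔT = 23.5e-6 · 9260 · 76 = 16.54 mm.
The walls engage after the gap closes; constrained expansion = 16.54 − 3.4 = 13.14 mm.
The walls impose strain ε = −(13.14)/9260 = -1.4188e-03; σ = Eε = 69200 · -1.4188e-03 = -98.18 MPa.

-98.2 MPa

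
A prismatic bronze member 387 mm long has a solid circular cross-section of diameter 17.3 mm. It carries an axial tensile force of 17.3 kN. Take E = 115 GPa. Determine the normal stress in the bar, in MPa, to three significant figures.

A = 235.1 mm².
σ = N/A = 17300/235.1 = 73.6 MPa.

73.6 MPa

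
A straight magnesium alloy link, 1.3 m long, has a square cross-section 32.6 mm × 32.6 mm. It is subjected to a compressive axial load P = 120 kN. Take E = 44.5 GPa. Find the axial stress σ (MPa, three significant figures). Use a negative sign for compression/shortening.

-113 MPa

A = 1063 mm².
σ = N/A = -120000/1063 = -112.9 MPa.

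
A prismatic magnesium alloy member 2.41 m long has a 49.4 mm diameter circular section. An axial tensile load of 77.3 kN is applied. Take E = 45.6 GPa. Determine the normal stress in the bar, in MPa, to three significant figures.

40.3 MPa

A = 1917 mm².
σ = N/A = 77300/1917 = 40.33 MPa.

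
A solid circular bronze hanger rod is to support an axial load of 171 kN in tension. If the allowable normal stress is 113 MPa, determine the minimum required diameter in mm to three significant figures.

Required area A ≥ P/σ_allow = 171000/113 = 1513 mm².
For a solid circular section, d ≥ √(4A/π) = 43.89 mm.

43.9 mm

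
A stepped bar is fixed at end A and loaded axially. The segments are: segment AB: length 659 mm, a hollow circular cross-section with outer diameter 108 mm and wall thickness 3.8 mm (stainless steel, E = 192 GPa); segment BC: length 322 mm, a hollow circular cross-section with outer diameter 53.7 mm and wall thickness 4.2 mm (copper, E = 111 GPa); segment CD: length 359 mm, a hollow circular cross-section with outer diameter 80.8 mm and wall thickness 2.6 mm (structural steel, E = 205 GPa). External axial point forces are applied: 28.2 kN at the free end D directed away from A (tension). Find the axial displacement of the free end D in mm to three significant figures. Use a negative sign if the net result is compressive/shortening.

0.280 mm

Internal axial forces (sectioning from the free end, tension +): N_CD = 28.2 kN, N_BC = 28.2 kN, N_AB = 28.2 kN.
A_AB = 1244 mm².
A_BC = 653.1 mm².
A_CD = 638.7 mm².
δ_AB = 28200·659/(1244·192000) = 0.07781 mm
δ_BC = 28200·322/(653.1·111000) = 0.1252 mm
δ_CD = 28200·359/(638.7·205000) = 0.07731 mm
δ = Σδ_i = 0.2804 mm.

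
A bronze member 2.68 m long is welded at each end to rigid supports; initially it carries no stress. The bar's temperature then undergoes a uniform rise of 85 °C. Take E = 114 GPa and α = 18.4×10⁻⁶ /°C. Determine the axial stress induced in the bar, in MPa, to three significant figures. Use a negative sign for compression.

Free thermal expansion αLΔT = 18.4e-6 · 2680 · 85 = 4.192 mm.
The walls impose strain ε = −(4.192)/2680 = -1.5640e-03; σ = Eε = 114000 · -1.5640e-03 = -178.3 MPa.

-178 MPa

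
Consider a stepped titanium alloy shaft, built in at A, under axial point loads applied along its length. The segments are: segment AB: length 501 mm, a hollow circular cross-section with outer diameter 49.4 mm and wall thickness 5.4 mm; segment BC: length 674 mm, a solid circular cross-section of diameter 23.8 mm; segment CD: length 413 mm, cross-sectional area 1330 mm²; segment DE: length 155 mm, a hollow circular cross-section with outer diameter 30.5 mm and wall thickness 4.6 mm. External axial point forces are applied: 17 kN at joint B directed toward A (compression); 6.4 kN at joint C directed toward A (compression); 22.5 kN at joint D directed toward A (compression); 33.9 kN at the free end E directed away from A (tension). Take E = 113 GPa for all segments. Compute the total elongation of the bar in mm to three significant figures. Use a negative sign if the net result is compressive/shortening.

0.151 mm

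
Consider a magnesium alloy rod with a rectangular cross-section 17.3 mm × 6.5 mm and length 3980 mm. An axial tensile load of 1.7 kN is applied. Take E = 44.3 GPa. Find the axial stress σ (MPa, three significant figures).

15.1 MPa

A = 112.5 mm².
σ = N/A = 1700/112.5 = 15.12 MPa.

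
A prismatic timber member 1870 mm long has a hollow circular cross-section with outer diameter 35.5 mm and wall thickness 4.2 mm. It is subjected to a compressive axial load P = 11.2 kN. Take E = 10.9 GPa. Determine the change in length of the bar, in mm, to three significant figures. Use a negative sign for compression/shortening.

A = 413 mm².
δ_mech = NL/(AE) = -11200·1870/(413·10900) = -4.653 mm.

-4.65 mm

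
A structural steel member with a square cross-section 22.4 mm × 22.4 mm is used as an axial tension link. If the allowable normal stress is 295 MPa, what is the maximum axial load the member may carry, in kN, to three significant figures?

A = 501.8 mm².
P_max = σ_allow · A = 295 · 501.8 = 148000 N = 148 kN.

148 kN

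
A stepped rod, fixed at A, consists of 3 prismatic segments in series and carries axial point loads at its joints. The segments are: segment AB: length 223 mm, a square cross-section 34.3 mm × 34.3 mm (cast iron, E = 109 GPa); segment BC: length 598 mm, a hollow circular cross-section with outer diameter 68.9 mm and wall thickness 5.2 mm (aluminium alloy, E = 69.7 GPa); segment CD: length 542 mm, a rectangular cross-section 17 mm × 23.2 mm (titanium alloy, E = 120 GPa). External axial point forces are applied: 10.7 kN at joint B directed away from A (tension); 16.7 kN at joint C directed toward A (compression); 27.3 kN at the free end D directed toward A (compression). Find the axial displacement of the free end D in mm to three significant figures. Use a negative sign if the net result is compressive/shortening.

Internal axial forces (sectioning from the free end, tension +): N_CD = -27.3 kN, N_BC = -44 kN, N_AB = -33.3 kN.
A_AB = 1176 mm².
A_BC = 1041 mm².
A_CD = 394.4 mm².
δ_AB = -33300·223/(1176·109000) = -0.05791 mm
δ_BC = -44000·598/(1041·69700) = -0.3628 mm
δ_CD = -27300·542/(394.4·120000) = -0.3126 mm
δ = Σδ_i = -0.7333 mm.

-0.733 mm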